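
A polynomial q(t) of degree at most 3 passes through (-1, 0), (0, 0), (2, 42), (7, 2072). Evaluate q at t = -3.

-138

Write q(t) = at^3 + bt^2 + ct + d. Substituting each data point gives a linear system:
  -a + b - c + d = 0
  d = 0
  8a + 4b + 2c + d = 42
  343a + 49b + 7c + d = 2072
Solving the system yields a = 6, b = 1, c = -5, d = 0.
So q(t) = 6t^3 + t^2 - 5t.
Then q(-3) = -138.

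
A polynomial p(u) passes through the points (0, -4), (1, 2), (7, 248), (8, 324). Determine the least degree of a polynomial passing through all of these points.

2

Divided differences on the nodes 0, 1, 7, 8:
  order 0: -4  2  248  324
  order 1: 6  41  76
  order 2: 5  5
  order 3: 0
The order-2 divided differences are all 5 (nonzero) and every higher order vanishes, so the data lies on a polynomial of degree exactly 2.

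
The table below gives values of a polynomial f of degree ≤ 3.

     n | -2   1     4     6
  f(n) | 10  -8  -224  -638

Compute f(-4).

72

Write f(n) = an^3 + bn^2 + cn + d. Substituting each data point gives a linear system:
  -8a + 4b - 2c + d = 10
  a + b + c + d = -8
  64a + 16b + 4c + d = -224
  216a + 36b + 6c + d = -638
Solving the system yields a = -2, b = -5, c = -5, d = 4.
So f(n) = -2n³ - 5n² - 5n + 4.
Then f(-4) = 72.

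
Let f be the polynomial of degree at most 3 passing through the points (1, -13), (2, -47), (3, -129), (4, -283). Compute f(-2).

41

Write f(u) = au^3 + bu^2 + cu + d. Substituting each data point gives a linear system:
  a + b + c + d = -13
  8a + 4b + 2c + d = -47
  27a + 9b + 3c + d = -129
  64a + 16b + 4c + d = -283
Solving the system yields a = -4, b = 0, c = -6, d = -3.
So f(u) = -4u³ - 6u - 3.
Then f(-2) = 41.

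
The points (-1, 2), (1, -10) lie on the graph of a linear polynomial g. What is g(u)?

g(u) = -6u - 4

Write g(u) = au + b. Substituting each data point gives a linear system:
  -a + b = 2
  a + b = -10
Solving the system yields a = -6, b = -4.
So g(u) = -6u - 4.
Check: g(1) = -10. ✓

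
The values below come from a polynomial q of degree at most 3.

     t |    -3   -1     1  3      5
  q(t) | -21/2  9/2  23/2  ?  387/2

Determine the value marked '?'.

The 4 known points determine the degree-3 polynomial uniquely.
Write q(t) = at^3 + bt^2 + ct + d. Substituting each data point gives a linear system:
  -27a + 9b - 3c + d = -21/2
  -a + b - c + d = 9/2
  a + b + c + d = 23/2
  125a + 25b + 5c + d = 387/2
Solving the system yields a = 1, b = 2, c = 5/2, d = 6.
So q(t) = t³ + 2t² + (5/2)t + 6.
Then q(3) = 117/2.

117/2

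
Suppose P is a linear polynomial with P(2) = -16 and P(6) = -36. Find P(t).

P(t) = -5t - 6

Using the Lagrange interpolation formula with nodes 2, 6:
  L_0(t) = (t - 6) / -4
  L_1(t) = (t - 2) / 4
Then P(t) = -16·L_0(t) - 36·L_1(t).
Expanding and collecting terms gives P(t) = -5t - 6.
Check: P(6) = -36. ✓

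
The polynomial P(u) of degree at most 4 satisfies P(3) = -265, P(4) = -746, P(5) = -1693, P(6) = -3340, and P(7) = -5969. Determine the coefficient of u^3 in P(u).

-3

Write P(u) = au^4 + bu^3 + cu^2 + du + e. Substituting each data point gives a linear system:
  81a + 27b + 9c + 3d + e = -265
  256a + 64b + 16c + 4d + e = -746
  625a + 125b + 25c + 5d + e = -1693
  1296a + 216b + 36c + 6d + e = -3340
  2401a + 343b + 49c + 7d + e = -5969
Solving the system yields a = -2, b = -3, c = -3, d = 1, e = 2.
So P(u) = -2u^4 - 3u^3 - 3u^2 + u + 2.
The coefficient of u^3 is -3.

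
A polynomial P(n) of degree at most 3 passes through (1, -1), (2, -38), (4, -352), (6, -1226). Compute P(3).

-143

Write P(n) = an^3 + bn^2 + cn + d. Substituting each data point gives a linear system:
  a + b + c + d = -1
  8a + 4b + 2c + d = -38
  64a + 16b + 4c + d = -352
  216a + 36b + 6c + d = -1226
Solving the system yields a = -6, b = 2, c = -1, d = 4.
So P(n) = -6n^3 + 2n^2 - n + 4.
Then P(3) = -143.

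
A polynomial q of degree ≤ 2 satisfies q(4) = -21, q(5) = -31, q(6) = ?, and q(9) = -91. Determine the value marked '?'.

The 3 known points determine the degree-2 polynomial uniquely.
Write q(s) = as^2 + bs + c. Substituting each data point gives a linear system:
  16a + 4b + c = -21
  25a + 5b + c = -31
  81a + 9b + c = -91
Solving the system yields a = -1, b = -1, c = -1.
So q(s) = -s^2 - s - 1.
Then q(6) = -43.

-43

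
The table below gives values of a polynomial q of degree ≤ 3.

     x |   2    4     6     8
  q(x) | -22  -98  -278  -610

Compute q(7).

Write q(x) = ax^3 + bx^2 + cx + d. Substituting each data point gives a linear system:
  8a + 4b + 2c + d = -22
  64a + 16b + 4c + d = -98
  216a + 36b + 6c + d = -278
  512a + 64b + 8c + d = -610
Solving the system yields a = -1, b = -1, c = -4, d = -2.
So q(x) = -x³ - x² - 4x - 2.
Then q(7) = -422.

-422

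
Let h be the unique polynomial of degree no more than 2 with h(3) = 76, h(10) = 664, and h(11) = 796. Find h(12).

940

Using the Lagrange interpolation formula with nodes 3, 10, 11:
  L_0(x) = (x - 10)(x - 11) / 56
  L_1(x) = (x - 3)(x - 11) / -7
  L_2(x) = (x - 3)(x - 10) / 8
Then h(x) = 76·L_0(x) + 664·L_1(x) + 796·L_2(x).
Expanding and collecting terms gives h(x) = 6x² + 6x + 4.
Evaluating at x = 12: h(12) = 940.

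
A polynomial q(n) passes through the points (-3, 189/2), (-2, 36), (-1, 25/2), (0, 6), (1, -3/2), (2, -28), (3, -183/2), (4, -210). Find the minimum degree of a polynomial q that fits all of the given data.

Forward differences of the values at n = -3, -2, -1, 0, 1, 2, 3, 4:
  q  : 189/2  36  25/2  6  -3/2  -28  -183/2  -210
  Δ  : -117/2  -47/2  -13/2  -15/2  -53/2  -127/2  -237/2
  Δ^2: 35  17  -1  -19  -37  -55
  Δ^3: -18  -18  -18  -18  -18
  Δ^4: 0  0  0  0
  Δ^5: 0  0  0
  Δ^6: 0  0
  Δ^7: 0
The third differences are constant (-18) and nonzero, while all higher differences vanish, so the minimal degree is 3.

3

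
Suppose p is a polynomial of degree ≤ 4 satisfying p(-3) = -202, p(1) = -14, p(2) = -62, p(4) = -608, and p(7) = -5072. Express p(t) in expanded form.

Write p(t) = at^4 + bt^3 + ct^2 + dt + e. Substituting each data point gives a linear system:
  81a - 27b + 9c - 3d + e = -202
  a + b + c + d + e = -14
  16a + 8b + 4c + 2d + e = -62
  256a + 64b + 16c + 4d + e = -608
  2401a + 343b + 49c + 7d + e = -5072
Solving the system yields a = -2, b = 0, c = -5, d = -3, e = -4.
So p(t) = -2t^4 - 5t^2 - 3t - 4.
Check: p(-3) = -202. ✓

p(t) = -2t^4 - 5t^2 - 3t - 4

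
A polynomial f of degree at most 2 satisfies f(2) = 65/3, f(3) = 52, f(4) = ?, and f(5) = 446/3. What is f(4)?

On equispaced nodes a degree-2 polynomial has vanishing third forward difference, so
  - f(2) + 3·f(3) - 3·f(4) + f(5) = 0.
Substituting the known values and solving for f(4):
  -3·f(4) = -283
  f(4) = 283/3.

283/3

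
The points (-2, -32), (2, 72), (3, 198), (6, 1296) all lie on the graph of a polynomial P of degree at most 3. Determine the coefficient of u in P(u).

Write P(u) = au^3 + bu^2 + cu + d. Substituting each data point gives a linear system:
  -8a + 4b - 2c + d = -32
  8a + 4b + 2c + d = 72
  27a + 9b + 3c + d = 198
  216a + 36b + 6c + d = 1296
Solving the system yields a = 5, b = 5, c = 6, d = 0.
So P(u) = 5u^3 + 5u^2 + 6u.
The coefficient of u is 6.

6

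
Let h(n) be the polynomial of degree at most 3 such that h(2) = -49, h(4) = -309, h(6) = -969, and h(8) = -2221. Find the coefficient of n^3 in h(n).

-4

Write h(n) = an^3 + bn^2 + cn + d. Substituting each data point gives a linear system:
  8a + 4b + 2c + d = -49
  64a + 16b + 4c + d = -309
  216a + 36b + 6c + d = -969
  512a + 64b + 8c + d = -2221
Solving the system yields a = -4, b = -2, c = -6, d = 3.
So h(n) = -4n³ - 2n² - 6n + 3.
The leading coefficient is -4.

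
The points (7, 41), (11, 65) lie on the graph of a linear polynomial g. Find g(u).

g(u) = 6u - 1

Write g(u) = au + b. Substituting each data point gives a linear system:
  7a + b = 41
  11a + b = 65
Solving the system yields a = 6, b = -1.
So g(u) = 6u - 1.
Check: g(7) = 41. ✓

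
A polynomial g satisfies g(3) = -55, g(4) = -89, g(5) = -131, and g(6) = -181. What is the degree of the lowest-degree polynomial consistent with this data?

Forward differences of the values at s = 3, 4, 5, 6:
  g  : -55  -89  -131  -181
  Δ  : -34  -42  -50
  Δ^2: -8  -8
  Δ^3: 0
The second differences are constant (-8) and nonzero, while all higher differences vanish, so the minimal degree is 2.

2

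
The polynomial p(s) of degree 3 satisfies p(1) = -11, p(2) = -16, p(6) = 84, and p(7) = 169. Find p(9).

453

Using the Lagrange interpolation formula with nodes 1, 2, 6, 7:
  L_0(s) = (s - 2)(s - 6)(s - 7) / -30
  L_1(s) = (s - 1)(s - 6)(s - 7) / 20
  L_2(s) = (s - 1)(s - 2)(s - 7) / -20
  L_3(s) = (s - 1)(s - 2)(s - 6) / 30
Then p(s) = -11·L_0(s) - 16·L_1(s) + 84·L_2(s) + 169·L_3(s).
Expanding and collecting terms gives p(s) = s^3 - 3s^2 - 3s - 6.
Evaluating at s = 9: p(9) = 453.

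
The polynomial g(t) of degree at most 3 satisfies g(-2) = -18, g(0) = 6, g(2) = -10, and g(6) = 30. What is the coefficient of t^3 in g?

Write g(t) = at^3 + bt^2 + ct + d. Substituting each data point gives a linear system:
  -8a + 4b - 2c + d = -18
  d = 6
  8a + 4b + 2c + d = -10
  216a + 36b + 6c + d = 30
Solving the system yields a = 1, b = -5, c = -2, d = 6.
So g(t) = t³ - 5t² - 2t + 6.
The leading coefficient is 1.

1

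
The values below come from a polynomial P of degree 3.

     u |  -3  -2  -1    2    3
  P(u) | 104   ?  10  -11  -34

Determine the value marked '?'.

41

The 4 known points determine the degree-3 polynomial uniquely.
Write P(u) = au^3 + bu^2 + cu + d. Substituting each data point gives a linear system:
  -27a + 9b - 3c + d = 104
  -a + b - c + d = 10
  8a + 4b + 2c + d = -11
  27a + 9b + 3c + d = -34
Solving the system yields a = -2, b = 4, c = -5, d = -1.
So P(u) = -2u^3 + 4u^2 - 5u - 1.
Then P(-2) = 41.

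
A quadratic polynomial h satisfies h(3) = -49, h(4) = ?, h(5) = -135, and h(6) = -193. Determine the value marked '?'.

The 3 known points determine the degree-2 polynomial uniquely.
Write h(u) = au^2 + bu + c. Substituting each data point gives a linear system:
  9a + 3b + c = -49
  25a + 5b + c = -135
  36a + 6b + c = -193
Solving the system yields a = -5, b = -3, c = 5.
So h(u) = -5u^2 - 3u + 5.
Then h(4) = -87.

-87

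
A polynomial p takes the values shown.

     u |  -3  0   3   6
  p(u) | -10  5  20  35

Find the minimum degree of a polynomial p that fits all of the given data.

1

Forward differences of the values at u = -3, 0, 3, 6:
  p  : -10  5  20  35
  Δ  : 15  15  15
  Δ^2: 0  0
  Δ^3: 0
The first differences are constant (15) and nonzero, while all higher differences vanish, so the minimal degree is 1.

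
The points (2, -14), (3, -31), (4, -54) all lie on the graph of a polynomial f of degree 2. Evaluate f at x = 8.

-206

Using the Lagrange interpolation formula with nodes 2, 3, 4:
  L_0(x) = (x - 3)(x - 4) / 2
  L_1(x) = (x - 2)(x - 4) / -1
  L_2(x) = (x - 2)(x - 3) / 2
Then f(x) = -14·L_0(x) - 31·L_1(x) - 54·L_2(x).
Expanding and collecting terms gives f(x) = -3x² - 2x + 2.
Evaluating at x = 8: f(8) = -206.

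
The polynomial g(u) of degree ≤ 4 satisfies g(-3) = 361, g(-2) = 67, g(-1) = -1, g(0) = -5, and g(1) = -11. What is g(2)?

11

Write g(u) = au^4 + bu^3 + cu^2 + du + e. Substituting each data point gives a linear system:
  81a - 27b + 9c - 3d + e = 361
  16a - 8b + 4c - 2d + e = 67
  a - b + c - d + e = -1
  e = -5
  a + b + c + d + e = -11
Solving the system yields a = 4, b = -3, c = -5, d = -2, e = -5.
So g(u) = 4u⁴ - 3u³ - 5u² - 2u - 5.
Then g(2) = 11.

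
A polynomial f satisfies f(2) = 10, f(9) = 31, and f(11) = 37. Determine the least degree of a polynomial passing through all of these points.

Divided differences on the nodes 2, 9, 11:
  order 0: 10  31  37
  order 1: 3  3
  order 2: 0
The order-1 divided differences are all 3 (nonzero) and every higher order vanishes, so the data lies on a polynomial of degree exactly 1.

1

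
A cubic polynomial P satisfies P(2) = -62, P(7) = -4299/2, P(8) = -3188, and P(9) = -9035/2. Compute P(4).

Write P(n) = an^3 + bn^2 + cn + d. Substituting each data point gives a linear system:
  8a + 4b + 2c + d = -62
  343a + 49b + 7c + d = -4299/2
  512a + 64b + 8c + d = -3188
  729a + 81b + 9c + d = -9035/2
Solving the system yields a = -6, b = -3/2, c = -2, d = -4.
So P(n) = -6n³ - (3/2)n² - 2n - 4.
Then P(4) = -420.

-420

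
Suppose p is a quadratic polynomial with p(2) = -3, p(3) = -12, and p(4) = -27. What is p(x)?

p(x) = -3x^2 + 6x - 3

Using the Lagrange interpolation formula with nodes 2, 3, 4:
  L_0(x) = (x - 3)(x - 4) / 2
  L_1(x) = (x - 2)(x - 4) / -1
  L_2(x) = (x - 2)(x - 3) / 2
Then p(x) = -3·L_0(x) - 12·L_1(x) - 27·L_2(x).
Expanding and collecting terms gives p(x) = -3x^2 + 6x - 3.
Check: p(4) = -27. ✓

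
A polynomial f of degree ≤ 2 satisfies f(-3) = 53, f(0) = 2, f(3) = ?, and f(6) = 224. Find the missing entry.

59

On equispaced nodes a degree-2 polynomial has vanishing third forward difference, so
  - f(-3) + 3·f(0) - 3·f(3) + f(6) = 0.
Substituting the known values and solving for f(3):
  -3·f(3) = -177
  f(3) = 59.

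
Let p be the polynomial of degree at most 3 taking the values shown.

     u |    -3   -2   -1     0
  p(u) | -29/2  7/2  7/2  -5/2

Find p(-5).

Forward differences of the values at u = -3, -2, -1, 0:
  p  : -29/2  7/2  7/2  -5/2
  Δ  : 18  0  -6
  Δ^2: -18  -6
  Δ^3: 12
The third differences are constant, confirming degree 3.
Interpolating (Newton forward form) and evaluating at u = -5 gives p(-5) = -305/2.

-305/2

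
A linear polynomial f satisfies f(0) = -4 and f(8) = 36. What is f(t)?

Using the Lagrange interpolation formula with nodes 0, 8:
  L_0(t) = (t - 8) / -8
  L_1(t) = t / 8
Then f(t) = -4·L_0(t) + 36·L_1(t).
Expanding and collecting terms gives f(t) = 5t - 4.
Check: f(0) = -4. ✓

f(t) = 5t - 4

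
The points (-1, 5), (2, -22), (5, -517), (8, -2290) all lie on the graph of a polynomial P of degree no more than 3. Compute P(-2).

50

Forward differences of the values at n = -1, 2, 5, 8:
  P  : 5  -22  -517  -2290
  Δ  : -27  -495  -1773
  Δ^2: -468  -1278
  Δ^3: -810
The third differences are constant, confirming degree 3.
Interpolating (Newton forward form) and evaluating at n = -2 gives P(-2) = 50.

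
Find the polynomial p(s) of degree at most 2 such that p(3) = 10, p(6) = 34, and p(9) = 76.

Write p(s) = as^2 + bs + c. Substituting each data point gives a linear system:
  9a + 3b + c = 10
  36a + 6b + c = 34
  81a + 9b + c = 76
Solving the system yields a = 1, b = -1, c = 4.
So p(s) = s^2 - s + 4.
Check: p(6) = 34. ✓

p(s) = s^2 - s + 4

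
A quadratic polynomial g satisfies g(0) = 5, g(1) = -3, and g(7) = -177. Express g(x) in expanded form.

g(x) = -3x^2 - 5x + 5

Using the Lagrange interpolation formula with nodes 0, 1, 7:
  L_0(x) = (x - 1)(x - 7) / 7
  L_1(x) = x(x - 7) / -6
  L_2(x) = x(x - 1) / 42
Then g(x) = 5·L_0(x) - 3·L_1(x) - 177·L_2(x).
Expanding and collecting terms gives g(x) = -3x^2 - 5x + 5.
Check: g(1) = -3. ✓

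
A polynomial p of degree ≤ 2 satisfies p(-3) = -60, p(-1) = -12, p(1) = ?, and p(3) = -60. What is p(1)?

-12

On equispaced nodes a degree-2 polynomial has vanishing third forward difference, so
  - p(-3) + 3·p(-1) - 3·p(1) + p(3) = 0.
Substituting the known values and solving for p(1):
  -3·p(1) = 36
  p(1) = -12.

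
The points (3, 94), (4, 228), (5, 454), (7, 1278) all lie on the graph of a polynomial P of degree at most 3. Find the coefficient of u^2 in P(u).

-2

Write P(u) = au^3 + bu^2 + cu + d. Substituting each data point gives a linear system:
  27a + 9b + 3c + d = 94
  64a + 16b + 4c + d = 228
  125a + 25b + 5c + d = 454
  343a + 49b + 7c + d = 1278
Solving the system yields a = 4, b = -2, c = 0, d = 4.
So P(u) = 4u^3 - 2u^2 + 4.
The coefficient of u^2 is -2.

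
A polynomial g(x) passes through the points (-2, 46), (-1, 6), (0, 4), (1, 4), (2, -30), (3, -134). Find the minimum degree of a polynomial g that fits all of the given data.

3

Forward differences of the values at x = -2, -1, 0, 1, 2, 3:
  g  : 46  6  4  4  -30  -134
  Δ  : -40  -2  0  -34  -104
  Δ^2: 38  2  -34  -70
  Δ^3: -36  -36  -36
  Δ^4: 0  0
  Δ^5: 0
The third differences are constant (-36) and nonzero, while all higher differences vanish, so the minimal degree is 3.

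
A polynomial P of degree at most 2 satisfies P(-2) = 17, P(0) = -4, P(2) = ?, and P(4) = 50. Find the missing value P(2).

7

The 3 known points determine the degree-2 polynomial uniquely.
Write P(t) = at^2 + bt + c. Substituting each data point gives a linear system:
  4a - 2b + c = 17
  c = -4
  16a + 4b + c = 50
Solving the system yields a = 4, b = -5/2, c = -4.
So P(t) = 4t^2 - (5/2)t - 4.
Then P(2) = 7.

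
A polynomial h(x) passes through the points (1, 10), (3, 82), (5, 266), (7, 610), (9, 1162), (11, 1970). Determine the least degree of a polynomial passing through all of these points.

Forward differences of the values at x = 1, 3, 5, 7, 9, 11:
  h  : 10  82  266  610  1162  1970
  Δ  : 72  184  344  552  808
  Δ^2: 112  160  208  256
  Δ^3: 48  48  48
  Δ^4: 0  0
  Δ^5: 0
The third differences are constant (48) and nonzero, while all higher differences vanish, so the minimal degree is 3.

3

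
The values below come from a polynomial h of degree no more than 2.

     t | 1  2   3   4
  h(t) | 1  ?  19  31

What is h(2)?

9

On equispaced nodes a degree-2 polynomial has vanishing third forward difference, so
  - h(1) + 3·h(2) - 3·h(3) + h(4) = 0.
Substituting the known values and solving for h(2):
  3·h(2) = 27
  h(2) = 9.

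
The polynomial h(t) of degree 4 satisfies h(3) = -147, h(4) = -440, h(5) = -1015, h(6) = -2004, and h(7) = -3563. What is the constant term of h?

0

Write h(t) = at^4 + bt^3 + ct^2 + dt + e. Substituting each data point gives a linear system:
  81a + 27b + 9c + 3d + e = -147
  256a + 64b + 16c + 4d + e = -440
  625a + 125b + 25c + 5d + e = -1015
  1296a + 216b + 36c + 6d + e = -2004
  2401a + 343b + 49c + 7d + e = -3563
Solving the system yields a = -1, b = -4, c = 4, d = 2, e = 0.
So h(t) = -t^4 - 4t^3 + 4t^2 + 2t.
The constant term is 0.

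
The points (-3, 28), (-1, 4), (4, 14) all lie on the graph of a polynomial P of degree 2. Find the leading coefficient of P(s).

Write P(s) = as^2 + bs + c. Substituting each data point gives a linear system:
  9a - 3b + c = 28
  a - b + c = 4
  16a + 4b + c = 14
Solving the system yields a = 2, b = -4, c = -2.
So P(s) = 2s^2 - 4s - 2.
The leading coefficient is 2.

2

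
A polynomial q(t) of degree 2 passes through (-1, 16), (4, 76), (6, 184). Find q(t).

Using the Lagrange interpolation formula with nodes -1, 4, 6:
  L_0(t) = (t - 4)(t - 6) / 35
  L_1(t) = (t + 1)(t - 6) / -10
  L_2(t) = (t + 1)(t - 4) / 14
Then q(t) = 16·L_0(t) + 76·L_1(t) + 184·L_2(t).
Expanding and collecting terms gives q(t) = 6t^2 - 6t + 4.
Check: q(4) = 76. ✓

q(t) = 6t^2 - 6t + 4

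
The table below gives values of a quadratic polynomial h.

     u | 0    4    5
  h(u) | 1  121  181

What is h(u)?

Write h(u) = au^2 + bu + c. Substituting each data point gives a linear system:
  c = 1
  16a + 4b + c = 121
  25a + 5b + c = 181
Solving the system yields a = 6, b = 6, c = 1.
So h(u) = 6u^2 + 6u + 1.
Check: h(4) = 121. ✓

h(u) = 6u^2 + 6u + 1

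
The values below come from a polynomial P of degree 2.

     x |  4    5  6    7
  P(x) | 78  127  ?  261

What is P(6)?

The 3 known points determine the degree-2 polynomial uniquely.
Write P(x) = ax^2 + bx + c. Substituting each data point gives a linear system:
  16a + 4b + c = 78
  25a + 5b + c = 127
  49a + 7b + c = 261
Solving the system yields a = 6, b = -5, c = 2.
So P(x) = 6x^2 - 5x + 2.
Then P(6) = 188.

188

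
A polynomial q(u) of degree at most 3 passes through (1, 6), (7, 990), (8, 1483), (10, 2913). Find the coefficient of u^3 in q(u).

3

Write q(u) = au^3 + bu^2 + cu + d. Substituting each data point gives a linear system:
  a + b + c + d = 6
  343a + 49b + 7c + d = 990
  512a + 64b + 8c + d = 1483
  1000a + 100b + 10c + d = 2913
Solving the system yields a = 3, b = -1, c = 1, d = 3.
So q(u) = 3u³ - u² + u + 3.
The leading coefficient is 3.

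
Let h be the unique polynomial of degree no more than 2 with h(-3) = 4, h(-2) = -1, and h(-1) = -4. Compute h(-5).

Using the Lagrange interpolation formula with nodes -3, -2, -1:
  L_0(x) = (x + 2)(x + 1) / 2
  L_1(x) = (x + 3)(x + 1) / -1
  L_2(x) = (x + 3)(x + 2) / 2
Then h(x) = 4·L_0(x) - 1·L_1(x) - 4·L_2(x).
Expanding and collecting terms gives h(x) = x² - 5.
Evaluating at x = -5: h(-5) = 20.

20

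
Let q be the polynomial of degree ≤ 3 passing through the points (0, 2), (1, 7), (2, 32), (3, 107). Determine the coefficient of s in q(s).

5

Write q(s) = as^3 + bs^2 + cs + d. Substituting each data point gives a linear system:
  d = 2
  a + b + c + d = 7
  8a + 4b + 2c + d = 32
  27a + 9b + 3c + d = 107
Solving the system yields a = 5, b = -5, c = 5, d = 2.
So q(s) = 5s³ - 5s² + 5s + 2.
The coefficient of s is 5.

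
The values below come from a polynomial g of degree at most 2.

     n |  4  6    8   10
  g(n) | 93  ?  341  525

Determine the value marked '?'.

The 3 known points determine the degree-2 polynomial uniquely.
Write g(n) = an^2 + bn + c. Substituting each data point gives a linear system:
  16a + 4b + c = 93
  64a + 8b + c = 341
  100a + 10b + c = 525
Solving the system yields a = 5, b = 2, c = 5.
So g(n) = 5n^2 + 2n + 5.
Then g(6) = 197.

197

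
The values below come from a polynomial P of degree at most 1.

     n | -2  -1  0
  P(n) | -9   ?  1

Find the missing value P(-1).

On equispaced nodes a degree-1 polynomial has vanishing second forward difference, so
  P(-2) - 2·P(-1) + P(0) = 0.
Substituting the known values and solving for P(-1):
  -2·P(-1) = 8
  P(-1) = -4.

-4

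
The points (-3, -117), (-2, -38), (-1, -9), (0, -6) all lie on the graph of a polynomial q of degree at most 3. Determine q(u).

Using the Lagrange interpolation formula with nodes -3, -2, -1, 0:
  L_0(u) = (u + 2)(u + 1)u / -6
  L_1(u) = (u + 3)(u + 1)u / 2
  L_2(u) = (u + 3)(u + 2)u / -2
  L_3(u) = (u + 3)(u + 2)(u + 1) / 6
Then q(u) = -117·L_0(u) - 38·L_1(u) - 9·L_2(u) - 6·L_3(u).
Expanding and collecting terms gives q(u) = 4u^3 - u^2 - 2u - 6.
Check: q(0) = -6. ✓

q(u) = 4u^3 - u^2 - 2u - 6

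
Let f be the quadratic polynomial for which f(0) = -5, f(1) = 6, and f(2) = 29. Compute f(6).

241

Forward differences of the values at x = 0, 1, 2:
  f  : -5  6  29
  Δ  : 11  23
  Δ^2: 12
The second differences are constant, confirming degree 2.
Interpolating (Newton forward form) and evaluating at x = 6 gives f(6) = 241.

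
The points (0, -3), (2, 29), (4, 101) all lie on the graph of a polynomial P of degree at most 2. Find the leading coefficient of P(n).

Write P(n) = an^2 + bn + c. Substituting each data point gives a linear system:
  c = -3
  4a + 2b + c = 29
  16a + 4b + c = 101
Solving the system yields a = 5, b = 6, c = -3.
So P(n) = 5n² + 6n - 3.
The leading coefficient is 5.

5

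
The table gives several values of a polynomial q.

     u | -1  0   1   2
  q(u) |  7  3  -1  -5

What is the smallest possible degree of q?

Forward differences of the values at u = -1, 0, 1, 2:
  q  : 7  3  -1  -5
  Δ  : -4  -4  -4
  Δ^2: 0  0
  Δ^3: 0
The first differences are constant (-4) and nonzero, while all higher differences vanish, so the minimal degree is 1.

1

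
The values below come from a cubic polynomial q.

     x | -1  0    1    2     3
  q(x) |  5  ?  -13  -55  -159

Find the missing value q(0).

The 4 known points determine the degree-3 polynomial uniquely.
Write q(x) = ax^3 + bx^2 + cx + d. Substituting each data point gives a linear system:
  -a + b - c + d = 5
  a + b + c + d = -13
  8a + 4b + 2c + d = -55
  27a + 9b + 3c + d = -159
Solving the system yields a = -5, b = -1, c = -4, d = -3.
So q(x) = -5x^3 - x^2 - 4x - 3.
Then q(0) = -3.

-3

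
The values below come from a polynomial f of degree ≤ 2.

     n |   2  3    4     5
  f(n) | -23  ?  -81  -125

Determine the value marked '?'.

The 3 known points determine the degree-2 polynomial uniquely.
Write f(n) = an^2 + bn + c. Substituting each data point gives a linear system:
  4a + 2b + c = -23
  16a + 4b + c = -81
  25a + 5b + c = -125
Solving the system yields a = -5, b = 1, c = -5.
So f(n) = -5n² + n - 5.
Then f(3) = -47.

-47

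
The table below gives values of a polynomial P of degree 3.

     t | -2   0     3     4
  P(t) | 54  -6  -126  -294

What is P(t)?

P(t) = -5t^3 + 3t^2 - 4t - 6

Write P(t) = at^3 + bt^2 + ct + d. Substituting each data point gives a linear system:
  -8a + 4b - 2c + d = 54
  d = -6
  27a + 9b + 3c + d = -126
  64a + 16b + 4c + d = -294
Solving the system yields a = -5, b = 3, c = -4, d = -6.
So P(t) = -5t^3 + 3t^2 - 4t - 6.
Check: P(-2) = 54. ✓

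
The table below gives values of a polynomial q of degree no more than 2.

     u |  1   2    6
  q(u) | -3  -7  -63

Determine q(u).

q(u) = -2u^2 + 2u - 3

Using the Lagrange interpolation formula with nodes 1, 2, 6:
  L_0(u) = (u - 2)(u - 6) / 5
  L_1(u) = (u - 1)(u - 6) / -4
  L_2(u) = (u - 1)(u - 2) / 20
Then q(u) = -3·L_0(u) - 7·L_1(u) - 63·L_2(u).
Expanding and collecting terms gives q(u) = -2u² + 2u - 3.
Check: q(6) = -63. ✓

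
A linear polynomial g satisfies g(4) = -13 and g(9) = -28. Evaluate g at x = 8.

-25

Write g(x) = ax + b. Substituting each data point gives a linear system:
  4a + b = -13
  9a + b = -28
Solving the system yields a = -3, b = -1.
So g(x) = -3x - 1.
Then g(8) = -25.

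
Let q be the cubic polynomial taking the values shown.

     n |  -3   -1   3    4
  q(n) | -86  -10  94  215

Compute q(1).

2

Using the Lagrange interpolation formula with nodes -3, -1, 3, 4:
  L_0(n) = (n + 1)(n - 3)(n - 4) / -84
  L_1(n) = (n + 3)(n - 3)(n - 4) / 40
  L_2(n) = (n + 3)(n + 1)(n - 4) / -24
  L_3(n) = (n + 3)(n + 1)(n - 3) / 35
Then q(n) = -86·L_0(n) - 10·L_1(n) + 94·L_2(n) + 215·L_3(n).
Expanding and collecting terms gives q(n) = 3n^3 + n^2 + 3n - 5.
Evaluating at n = 1: q(1) = 2.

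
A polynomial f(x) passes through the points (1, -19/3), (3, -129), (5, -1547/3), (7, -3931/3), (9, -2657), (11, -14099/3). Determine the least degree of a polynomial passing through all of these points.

Forward differences of the values at x = 1, 3, 5, 7, 9, 11:
  f  : -19/3  -129  -1547/3  -3931/3  -2657  -14099/3
  Δ  : -368/3  -1160/3  -2384/3  -4040/3  -6128/3
  Δ^2: -264  -408  -552  -696
  Δ^3: -144  -144  -144
  Δ^4: 0  0
  Δ^5: 0
The third differences are constant (-144) and nonzero, while all higher differences vanish, so the minimal degree is 3.

3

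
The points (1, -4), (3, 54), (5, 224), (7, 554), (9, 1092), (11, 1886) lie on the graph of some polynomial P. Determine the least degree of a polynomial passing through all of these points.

Forward differences of the values at n = 1, 3, 5, 7, 9, 11:
  P  : -4  54  224  554  1092  1886
  Δ  : 58  170  330  538  794
  Δ^2: 112  160  208  256
  Δ^3: 48  48  48
  Δ^4: 0  0
  Δ^5: 0
The third differences are constant (48) and nonzero, while all higher differences vanish, so the minimal degree is 3.

3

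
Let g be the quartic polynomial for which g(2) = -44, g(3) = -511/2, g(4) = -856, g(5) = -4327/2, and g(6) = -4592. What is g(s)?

Write g(s) = as^4 + bs^3 + cs^2 + ds + e. Substituting each data point gives a linear system:
  16a + 8b + 4c + 2d + e = -44
  81a + 27b + 9c + 3d + e = -511/2
  256a + 64b + 16c + 4d + e = -856
  625a + 125b + 25c + 5d + e = -4327/2
  1296a + 216b + 36c + 6d + e = -4592
Solving the system yields a = -4, b = 3, c = -3/2, d = -1, e = 4.
So g(s) = -4s^4 + 3s^3 - (3/2)s^2 - s + 4.
Check: g(4) = -856. ✓

g(s) = -4s^4 + 3s^3 - (3/2)s^2 - s + 4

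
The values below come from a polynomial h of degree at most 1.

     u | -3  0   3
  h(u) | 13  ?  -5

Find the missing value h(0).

4

The 2 known points determine the degree-1 polynomial uniquely.
Write h(u) = au + b. Substituting each data point gives a linear system:
  -3a + b = 13
  3a + b = -5
Solving the system yields a = -3, b = 4.
So h(u) = -3u + 4.
Then h(0) = 4.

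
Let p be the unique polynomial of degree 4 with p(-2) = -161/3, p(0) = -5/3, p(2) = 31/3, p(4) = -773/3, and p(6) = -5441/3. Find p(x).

Write p(x) = ax^4 + bx^3 + cx^2 + dx + e. Substituting each data point gives a linear system:
  16a - 8b + 4c - 2d + e = -161/3
  e = -5/3
  16a + 8b + 4c + 2d + e = 31/3
  256a + 64b + 16c + 4d + e = -773/3
  1296a + 216b + 36c + 6d + e = -5441/3
Solving the system yields a = -2, b = 3, c = 3, d = 4, e = -5/3.
So p(x) = -2x⁴ + 3x³ + 3x² + 4x - 5/3.
Check: p(4) = -773/3. ✓

p(x) = -2x^4 + 3x^3 + 3x^2 + 4x - 5/3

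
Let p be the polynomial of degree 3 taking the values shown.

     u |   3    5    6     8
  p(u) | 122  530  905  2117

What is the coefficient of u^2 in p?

1

Write p(u) = au^3 + bu^2 + cu + d. Substituting each data point gives a linear system:
  27a + 9b + 3c + d = 122
  125a + 25b + 5c + d = 530
  216a + 36b + 6c + d = 905
  512a + 64b + 8c + d = 2117
Solving the system yields a = 4, b = 1, c = 0, d = 5.
So p(u) = 4u^3 + u^2 + 5.
The coefficient of u^2 is 1.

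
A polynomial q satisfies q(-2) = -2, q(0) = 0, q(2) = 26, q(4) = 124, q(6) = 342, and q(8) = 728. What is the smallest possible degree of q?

3

Forward differences of the values at x = -2, 0, 2, 4, 6, 8:
  q  : -2  0  26  124  342  728
  Δ  : 2  26  98  218  386
  Δ^2: 24  72  120  168
  Δ^3: 48  48  48
  Δ^4: 0  0
  Δ^5: 0
The third differences are constant (48) and nonzero, while all higher differences vanish, so the minimal degree is 3.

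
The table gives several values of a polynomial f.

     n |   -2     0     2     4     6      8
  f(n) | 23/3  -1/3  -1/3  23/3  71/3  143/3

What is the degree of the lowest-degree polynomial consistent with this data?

Forward differences of the values at n = -2, 0, 2, 4, 6, 8:
  f  : 23/3  -1/3  -1/3  23/3  71/3  143/3
  Δ  : -8  0  8  16  24
  Δ^2: 8  8  8  8
  Δ^3: 0  0  0
  Δ^4: 0  0
  Δ^5: 0
The second differences are constant (8) and nonzero, while all higher differences vanish, so the minimal degree is 2.

2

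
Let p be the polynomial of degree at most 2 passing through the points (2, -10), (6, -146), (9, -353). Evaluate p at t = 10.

Write p(t) = at^2 + bt + c. Substituting each data point gives a linear system:
  4a + 2b + c = -10
  36a + 6b + c = -146
  81a + 9b + c = -353
Solving the system yields a = -5, b = 6, c = -2.
So p(t) = -5t^2 + 6t - 2.
Then p(10) = -442.

-442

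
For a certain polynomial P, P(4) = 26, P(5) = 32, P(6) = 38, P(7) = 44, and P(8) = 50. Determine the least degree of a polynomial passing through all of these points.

1

Forward differences of the values at u = 4, 5, 6, 7, 8:
  P  : 26  32  38  44  50
  Δ  : 6  6  6  6
  Δ^2: 0  0  0
  Δ^3: 0  0
  Δ^4: 0
The first differences are constant (6) and nonzero, while all higher differences vanish, so the minimal degree is 1.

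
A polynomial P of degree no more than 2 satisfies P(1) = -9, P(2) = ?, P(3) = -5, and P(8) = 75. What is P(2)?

-9

The 3 known points determine the degree-2 polynomial uniquely.
Write P(t) = at^2 + bt + c. Substituting each data point gives a linear system:
  a + b + c = -9
  9a + 3b + c = -5
  64a + 8b + c = 75
Solving the system yields a = 2, b = -6, c = -5.
So P(t) = 2t^2 - 6t - 5.
Then P(2) = -9.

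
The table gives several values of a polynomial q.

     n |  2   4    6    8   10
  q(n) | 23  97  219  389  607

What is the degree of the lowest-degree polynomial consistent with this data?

2

Forward differences of the values at n = 2, 4, 6, 8, 10:
  q  : 23  97  219  389  607
  Δ  : 74  122  170  218
  Δ^2: 48  48  48
  Δ^3: 0  0
  Δ^4: 0
The second differences are constant (48) and nonzero, while all higher differences vanish, so the minimal degree is 2.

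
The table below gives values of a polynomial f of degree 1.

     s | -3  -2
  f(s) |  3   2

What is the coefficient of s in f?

-1

Write f(s) = as + b. Substituting each data point gives a linear system:
  -3a + b = 3
  -2a + b = 2
Solving the system yields a = -1, b = 0.
So f(s) = -s.
The leading coefficient is -1.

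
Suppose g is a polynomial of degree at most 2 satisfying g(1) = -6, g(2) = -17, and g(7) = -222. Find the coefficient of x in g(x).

4

Write g(x) = ax^2 + bx + c. Substituting each data point gives a linear system:
  a + b + c = -6
  4a + 2b + c = -17
  49a + 7b + c = -222
Solving the system yields a = -5, b = 4, c = -5.
So g(x) = -5x^2 + 4x - 5.
The coefficient of x is 4.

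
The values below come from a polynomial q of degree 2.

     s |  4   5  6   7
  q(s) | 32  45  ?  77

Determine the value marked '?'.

The 3 known points determine the degree-2 polynomial uniquely.
Write q(s) = as^2 + bs + c. Substituting each data point gives a linear system:
  16a + 4b + c = 32
  25a + 5b + c = 45
  49a + 7b + c = 77
Solving the system yields a = 1, b = 4, c = 0.
So q(s) = s^2 + 4s.
Then q(6) = 60.

60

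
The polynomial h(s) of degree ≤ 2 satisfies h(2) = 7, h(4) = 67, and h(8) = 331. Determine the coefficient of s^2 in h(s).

Write h(s) = as^2 + bs + c. Substituting each data point gives a linear system:
  4a + 2b + c = 7
  16a + 4b + c = 67
  64a + 8b + c = 331
Solving the system yields a = 6, b = -6, c = -5.
So h(s) = 6s^2 - 6s - 5.
The leading coefficient is 6.

6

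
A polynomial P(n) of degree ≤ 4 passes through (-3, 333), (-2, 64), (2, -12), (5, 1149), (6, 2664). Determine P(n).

P(n) = 3n^4 - 5n^3 - 4n^2 + n - 6

Write P(n) = an^4 + bn^3 + cn^2 + dn + e. Substituting each data point gives a linear system:
  81a - 27b + 9c - 3d + e = 333
  16a - 8b + 4c - 2d + e = 64
  16a + 8b + 4c + 2d + e = -12
  625a + 125b + 25c + 5d + e = 1149
  1296a + 216b + 36c + 6d + e = 2664
Solving the system yields a = 3, b = -5, c = -4, d = 1, e = -6.
So P(n) = 3n⁴ - 5n³ - 4n² + n - 6.
Check: P(-2) = 64. ✓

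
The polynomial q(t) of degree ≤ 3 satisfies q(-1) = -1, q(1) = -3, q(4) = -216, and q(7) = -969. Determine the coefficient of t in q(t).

Write q(t) = at^3 + bt^2 + ct + d. Substituting each data point gives a linear system:
  -a + b - c + d = -1
  a + b + c + d = -3
  64a + 16b + 4c + d = -216
  343a + 49b + 7c + d = -969
Solving the system yields a = -2, b = -6, c = 1, d = 4.
So q(t) = -2t^3 - 6t^2 + t + 4.
The coefficient of t is 1.

1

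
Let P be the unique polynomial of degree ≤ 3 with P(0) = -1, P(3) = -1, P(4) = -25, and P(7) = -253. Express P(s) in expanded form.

P(s) = -s^3 + s^2 + 6s - 1

Write P(s) = as^3 + bs^2 + cs + d. Substituting each data point gives a linear system:
  d = -1
  27a + 9b + 3c + d = -1
  64a + 16b + 4c + d = -25
  343a + 49b + 7c + d = -253
Solving the system yields a = -1, b = 1, c = 6, d = -1.
So P(s) = -s³ + s² + 6s - 1.
Check: P(0) = -1. ✓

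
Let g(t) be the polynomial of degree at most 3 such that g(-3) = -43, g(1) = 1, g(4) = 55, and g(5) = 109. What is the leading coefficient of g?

1

Write g(t) = at^3 + bt^2 + ct + d. Substituting each data point gives a linear system:
  -27a + 9b - 3c + d = -43
  a + b + c + d = 1
  64a + 16b + 4c + d = 55
  125a + 25b + 5c + d = 109
Solving the system yields a = 1, b = -1, c = 2, d = -1.
So g(t) = t^3 - t^2 + 2t - 1.
The leading coefficient is 1.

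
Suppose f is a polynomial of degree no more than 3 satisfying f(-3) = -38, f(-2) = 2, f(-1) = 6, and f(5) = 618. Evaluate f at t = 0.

-2

Using the Lagrange interpolation formula with nodes -3, -2, -1, 5:
  L_0(t) = (t + 2)(t + 1)(t - 5) / -16
  L_1(t) = (t + 3)(t + 1)(t - 5) / 7
  L_2(t) = (t + 3)(t + 2)(t - 5) / -12
  L_3(t) = (t + 3)(t + 2)(t + 1) / 336
Then f(t) = -38·L_0(t) + 2·L_1(t) + 6·L_2(t) + 618·L_3(t).
Expanding and collecting terms gives f(t) = 4t³ + 6t² - 6t - 2.
Evaluating at t = 0: f(0) = -2.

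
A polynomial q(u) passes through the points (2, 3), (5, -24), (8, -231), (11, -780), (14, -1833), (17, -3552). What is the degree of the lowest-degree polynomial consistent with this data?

Forward differences of the values at u = 2, 5, 8, 11, 14, 17:
  q  : 3  -24  -231  -780  -1833  -3552
  Δ  : -27  -207  -549  -1053  -1719
  Δ^2: -180  -342  -504  -666
  Δ^3: -162  -162  -162
  Δ^4: 0  0
  Δ^5: 0
The third differences are constant (-162) and nonzero, while all higher differences vanish, so the minimal degree is 3.

3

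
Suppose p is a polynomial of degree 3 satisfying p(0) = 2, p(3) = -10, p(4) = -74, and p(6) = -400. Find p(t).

Write p(t) = at^3 + bt^2 + ct + d. Substituting each data point gives a linear system:
  d = 2
  27a + 9b + 3c + d = -10
  64a + 16b + 4c + d = -74
  216a + 36b + 6c + d = -400
Solving the system yields a = -3, b = 6, c = 5, d = 2.
So p(t) = -3t^3 + 6t^2 + 5t + 2.
Check: p(0) = 2. ✓

p(t) = -3t^3 + 6t^2 + 5t + 2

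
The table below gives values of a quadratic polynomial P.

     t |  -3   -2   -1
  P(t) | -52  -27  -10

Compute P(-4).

Write P(t) = at^2 + bt + c. Substituting each data point gives a linear system:
  9a - 3b + c = -52
  4a - 2b + c = -27
  a - b + c = -10
Solving the system yields a = -4, b = 5, c = -1.
So P(t) = -4t^2 + 5t - 1.
Then P(-4) = -85.

-85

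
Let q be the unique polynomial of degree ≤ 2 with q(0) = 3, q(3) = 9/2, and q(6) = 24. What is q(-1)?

Forward differences of the values at u = 0, 3, 6:
  q  : 3  9/2  24
  Δ  : 3/2  39/2
  Δ^2: 18
The second differences are constant, confirming degree 2.
Interpolating (Newton forward form) and evaluating at u = -1 gives q(-1) = 13/2.

13/2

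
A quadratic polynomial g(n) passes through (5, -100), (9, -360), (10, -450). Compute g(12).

Using the Lagrange interpolation formula with nodes 5, 9, 10:
  L_0(n) = (n - 9)(n - 10) / 20
  L_1(n) = (n - 5)(n - 10) / -4
  L_2(n) = (n - 5)(n - 9) / 5
Then g(n) = -100·L_0(n) - 360·L_1(n) - 450·L_2(n).
Expanding and collecting terms gives g(n) = -5n² + 5n.
Evaluating at n = 12: g(12) = -660.

-660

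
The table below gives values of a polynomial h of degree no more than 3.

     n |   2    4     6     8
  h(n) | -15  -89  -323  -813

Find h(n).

h(n) = -2n^3 + 4n^2 - 5n - 5

Using the Lagrange interpolation formula with nodes 2, 4, 6, 8:
  L_0(n) = (n - 4)(n - 6)(n - 8) / -48
  L_1(n) = (n - 2)(n - 6)(n - 8) / 16
  L_2(n) = (n - 2)(n - 4)(n - 8) / -16
  L_3(n) = (n - 2)(n - 4)(n - 6) / 48
Then h(n) = -15·L_0(n) - 89·L_1(n) - 323·L_2(n) - 813·L_3(n).
Expanding and collecting terms gives h(n) = -2n^3 + 4n^2 - 5n - 5.
Check: h(8) = -813. ✓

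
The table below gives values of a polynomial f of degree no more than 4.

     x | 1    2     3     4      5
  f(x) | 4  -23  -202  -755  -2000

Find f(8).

Using the Lagrange interpolation formula with nodes 1, 2, 3, 4, 5:
  L_0(x) = (x - 2)(x - 3)(x - 4)(x - 5) / 24
  L_1(x) = (x - 1)(x - 3)(x - 4)(x - 5) / -6
  L_2(x) = (x - 1)(x - 2)(x - 4)(x - 5) / 4
  L_3(x) = (x - 1)(x - 2)(x - 3)(x - 5) / -6
  L_4(x) = (x - 1)(x - 2)(x - 3)(x - 4) / 24
Then f(x) = 4·L_0(x) - 23·L_1(x) - 202·L_2(x) - 755·L_3(x) - 2000·L_4(x).
Expanding and collecting terms gives f(x) = -4x^4 + 3x^3 + 6x^2 - 6x + 5.
Evaluating at x = 8: f(8) = -14507.

-14507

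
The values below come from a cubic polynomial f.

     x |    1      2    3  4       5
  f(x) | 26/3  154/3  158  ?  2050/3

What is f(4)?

On equispaced nodes a degree-3 polynomial has vanishing fourth forward difference, so
  f(1) - 4·f(2) + 6·f(3) - 4·f(4) + f(5) = 0.
Substituting the known values and solving for f(4):
  -4·f(4) = -4304/3
  f(4) = 1076/3.

1076/3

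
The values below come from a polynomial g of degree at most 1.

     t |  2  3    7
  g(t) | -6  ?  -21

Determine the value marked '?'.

The 2 known points determine the degree-1 polynomial uniquely.
Write g(t) = at + b. Substituting each data point gives a linear system:
  2a + b = -6
  7a + b = -21
Solving the system yields a = -3, b = 0.
So g(t) = -3t.
Then g(3) = -9.

-9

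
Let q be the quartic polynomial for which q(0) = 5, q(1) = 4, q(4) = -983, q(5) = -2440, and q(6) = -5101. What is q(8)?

Write q(s) = as^4 + bs^3 + cs^2 + ds + e. Substituting each data point gives a linear system:
  e = 5
  a + b + c + d + e = 4
  256a + 64b + 16c + 4d + e = -983
  625a + 125b + 25c + 5d + e = -2440
  1296a + 216b + 36c + 6d + e = -5101
Solving the system yields a = -4, b = 0, c = 2, d = 1, e = 5.
So q(s) = -4s⁴ + 2s² + s + 5.
Then q(8) = -16243.

-16243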